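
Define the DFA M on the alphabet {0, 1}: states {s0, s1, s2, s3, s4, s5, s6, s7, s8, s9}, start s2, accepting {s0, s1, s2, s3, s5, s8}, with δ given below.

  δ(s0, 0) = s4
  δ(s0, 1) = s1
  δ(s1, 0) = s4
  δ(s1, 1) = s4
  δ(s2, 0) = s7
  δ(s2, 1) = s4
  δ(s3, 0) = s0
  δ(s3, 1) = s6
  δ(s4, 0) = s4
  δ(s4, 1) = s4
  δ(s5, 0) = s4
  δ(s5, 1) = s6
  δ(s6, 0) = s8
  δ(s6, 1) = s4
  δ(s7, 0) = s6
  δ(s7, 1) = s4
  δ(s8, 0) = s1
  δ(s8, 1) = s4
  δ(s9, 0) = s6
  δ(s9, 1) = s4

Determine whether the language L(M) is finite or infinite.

finite

The useful states (reachable from s2 and able to reach an accepting state) are {s1, s2, s6, s7, s8}.
Restricted to these states the transition graph has no cycle, so every accepting path has bounded length and L is finite.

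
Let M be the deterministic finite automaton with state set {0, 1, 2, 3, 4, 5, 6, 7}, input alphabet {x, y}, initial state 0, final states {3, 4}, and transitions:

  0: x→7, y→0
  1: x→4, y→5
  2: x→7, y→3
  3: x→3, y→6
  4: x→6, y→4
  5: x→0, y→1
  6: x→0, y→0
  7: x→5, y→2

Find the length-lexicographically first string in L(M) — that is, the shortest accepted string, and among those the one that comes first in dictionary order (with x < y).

A breadth-first search from 0 reaches an accepting state first via the path 0 → 7 → 2 → 3 on input xyy.
No string of length < 3 is accepted (BFS exhausts all shorter strings without reaching an accepting state), and xyy is the lexicographically least accepting string of length 3.

xyy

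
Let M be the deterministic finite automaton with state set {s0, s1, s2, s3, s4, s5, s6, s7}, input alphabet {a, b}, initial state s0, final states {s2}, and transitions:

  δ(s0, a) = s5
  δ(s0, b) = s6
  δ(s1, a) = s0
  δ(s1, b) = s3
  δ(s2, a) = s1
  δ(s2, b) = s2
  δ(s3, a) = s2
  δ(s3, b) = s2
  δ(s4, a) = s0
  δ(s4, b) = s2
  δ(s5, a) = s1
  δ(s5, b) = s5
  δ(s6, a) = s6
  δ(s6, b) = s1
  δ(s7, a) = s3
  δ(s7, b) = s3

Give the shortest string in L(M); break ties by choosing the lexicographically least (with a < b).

A breadth-first search from s0 reaches an accepting state first via the path s0 → s5 → s1 → s3 → s2 on input aaba.
No string of length < 4 is accepted (BFS exhausts all shorter strings without reaching an accepting state), and aaba is the lexicographically least accepting string of length 4.

aaba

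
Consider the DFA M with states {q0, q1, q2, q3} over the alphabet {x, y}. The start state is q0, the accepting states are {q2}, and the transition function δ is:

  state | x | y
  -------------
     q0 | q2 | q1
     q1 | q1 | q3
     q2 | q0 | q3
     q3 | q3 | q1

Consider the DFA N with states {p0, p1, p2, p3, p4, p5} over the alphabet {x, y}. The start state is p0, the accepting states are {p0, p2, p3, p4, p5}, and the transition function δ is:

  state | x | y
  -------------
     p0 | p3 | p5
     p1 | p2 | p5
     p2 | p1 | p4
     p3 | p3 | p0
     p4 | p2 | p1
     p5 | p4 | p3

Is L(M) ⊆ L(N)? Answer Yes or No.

Exploring the product automaton M × N from the start pair (q0, p0), following both machines on each input symbol, reaches 15 state pairs: (q0, p0), (q2, p3), (q1, p5), (q0, p3), (q3, p0), (q1, p4), (q3, p3), (q1, p0), (q1, p2), (q3, p1), (q1, p3), (q3, p5), (q1, p1), (q3, p4), (q3, p2).
M accepts in {q2} and N accepts in {p0, p2, p3, p4, p5}. The reachable pairs whose M-component is accepting are (q2, p3); in each of them the N-component is accepting too, so the product for L(M) \ L(N) (M-component accepting, N-component rejecting) has no reachable accepting pair and the difference is empty.
Hence every string in L(M) is also in L(N).

Yes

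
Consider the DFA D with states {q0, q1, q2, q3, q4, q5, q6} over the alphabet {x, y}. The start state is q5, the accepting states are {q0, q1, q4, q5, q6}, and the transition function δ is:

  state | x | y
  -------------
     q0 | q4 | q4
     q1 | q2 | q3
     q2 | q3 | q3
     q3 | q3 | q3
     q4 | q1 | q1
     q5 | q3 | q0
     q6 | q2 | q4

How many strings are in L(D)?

8

The useful subgraph on states {q0, q1, q4, q5} is acyclic, so L(D) is finite; the longest accepting path visits 4 useful states, giving maximum string length 3.
Counting accepting paths from q5 by length: 1 of length 0, 1 of length 1, 2 of length 2, 4 of length 3. Total 8.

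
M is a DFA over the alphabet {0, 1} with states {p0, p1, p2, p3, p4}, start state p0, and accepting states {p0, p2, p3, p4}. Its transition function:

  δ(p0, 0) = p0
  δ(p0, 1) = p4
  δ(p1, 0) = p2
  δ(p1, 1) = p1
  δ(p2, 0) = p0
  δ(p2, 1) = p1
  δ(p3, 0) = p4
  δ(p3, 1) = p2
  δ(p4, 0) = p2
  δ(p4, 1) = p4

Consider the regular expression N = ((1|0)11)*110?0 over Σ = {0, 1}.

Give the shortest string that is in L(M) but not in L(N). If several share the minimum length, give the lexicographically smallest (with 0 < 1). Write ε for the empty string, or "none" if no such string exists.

ε

The empty string ε is accepted by M but not by N.
Since ε is the unique shortest string, it is the required witness.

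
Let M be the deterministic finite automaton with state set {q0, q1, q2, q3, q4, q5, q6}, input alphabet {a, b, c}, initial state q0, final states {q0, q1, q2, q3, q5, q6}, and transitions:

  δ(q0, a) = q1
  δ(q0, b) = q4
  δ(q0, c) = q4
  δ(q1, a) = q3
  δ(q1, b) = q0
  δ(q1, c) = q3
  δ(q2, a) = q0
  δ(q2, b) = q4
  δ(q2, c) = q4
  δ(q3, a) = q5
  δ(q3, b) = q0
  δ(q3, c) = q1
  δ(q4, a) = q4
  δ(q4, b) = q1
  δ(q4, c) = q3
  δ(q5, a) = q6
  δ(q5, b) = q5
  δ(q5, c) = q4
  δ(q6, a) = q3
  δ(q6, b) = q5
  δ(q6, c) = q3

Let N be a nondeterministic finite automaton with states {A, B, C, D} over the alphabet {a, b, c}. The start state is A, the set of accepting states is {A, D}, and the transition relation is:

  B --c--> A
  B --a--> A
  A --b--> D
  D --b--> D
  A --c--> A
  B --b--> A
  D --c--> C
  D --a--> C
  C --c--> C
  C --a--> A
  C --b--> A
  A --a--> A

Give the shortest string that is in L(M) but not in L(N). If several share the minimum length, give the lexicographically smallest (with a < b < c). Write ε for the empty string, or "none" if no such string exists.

bc

The string bc is accepted by M but not by N.
No shorter string lies in the difference, and bc is the lexicographically first length-2 string in L(M) \ L(N).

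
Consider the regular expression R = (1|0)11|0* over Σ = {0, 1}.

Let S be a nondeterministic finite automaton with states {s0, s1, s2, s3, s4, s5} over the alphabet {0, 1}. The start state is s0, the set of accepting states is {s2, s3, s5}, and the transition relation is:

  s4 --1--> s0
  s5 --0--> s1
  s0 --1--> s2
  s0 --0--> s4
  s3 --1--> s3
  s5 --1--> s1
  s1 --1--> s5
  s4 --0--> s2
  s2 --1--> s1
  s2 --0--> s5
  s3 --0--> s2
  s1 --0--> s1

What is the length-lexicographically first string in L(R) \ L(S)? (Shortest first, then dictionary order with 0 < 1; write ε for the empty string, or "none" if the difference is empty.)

ε

The empty string ε is accepted by R but not by S.
Since ε is the unique shortest string, it is the required witness.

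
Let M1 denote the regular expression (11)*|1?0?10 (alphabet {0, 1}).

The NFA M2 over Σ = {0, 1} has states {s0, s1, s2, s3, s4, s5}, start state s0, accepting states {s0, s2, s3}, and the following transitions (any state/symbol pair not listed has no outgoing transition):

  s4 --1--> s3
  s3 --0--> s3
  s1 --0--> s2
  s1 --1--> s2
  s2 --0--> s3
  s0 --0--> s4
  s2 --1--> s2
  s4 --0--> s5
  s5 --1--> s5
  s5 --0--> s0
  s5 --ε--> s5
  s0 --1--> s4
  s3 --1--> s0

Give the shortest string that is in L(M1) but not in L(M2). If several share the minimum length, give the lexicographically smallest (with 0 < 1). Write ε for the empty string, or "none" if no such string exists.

10

The string 10 is accepted by M1 but not by M2.
No shorter string lies in the difference, and 10 is the lexicographically first length-2 string in L(M1) \ L(M2).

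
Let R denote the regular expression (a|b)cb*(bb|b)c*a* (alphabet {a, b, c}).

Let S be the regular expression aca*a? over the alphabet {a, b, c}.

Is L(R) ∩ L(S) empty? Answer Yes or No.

Converting the expression R to a DFA (subset construction, then merging equivalent states) gives the minimal DFA with states {r0, r1, r2, r3, r4, r5, r6}, start state r0, accepting states {r4, r5, r6} and transitions r0: a→r1, b→r1, c→r2; r1: a→r2, b→r2, c→r3; r2: a→r2, b→r2, c→r2; r3: a→r2, b→r4, c→r2; r4: a→r5, b→r4, c→r6; r5: a→r5, b→r2, c→r2; r6: a→r5, b→r2, c→r6.
Converting the expression S to a DFA (subset construction, then merging equivalent states) gives the minimal DFA with states {s0, s1, s2, s3}, start state s0, accepting states {s3} and transitions s0: a→s1, b→s2, c→s2; s1: a→s2, b→s2, c→s3; s2: a→s2, b→s2, c→s2; s3: a→s3, b→s2, c→s2.
Exploring the product automaton R × S from the start pair (r0, s0), following both machines on each input symbol, reaches 10 state pairs: (r0, s0), (r1, s1), (r1, s2), (r2, s2), (r3, s3), (r3, s2), (r2, s3), (r4, s2), (r5, s2), (r6, s2).
R accepts in {r4, r5, r6} and S accepts in {s3}; no reachable pair has both components accepting, so no string drives both machines to acceptance simultaneously and L(R) ∩ L(S) = ∅.
So no string is accepted by both, and the intersection is empty.

Yes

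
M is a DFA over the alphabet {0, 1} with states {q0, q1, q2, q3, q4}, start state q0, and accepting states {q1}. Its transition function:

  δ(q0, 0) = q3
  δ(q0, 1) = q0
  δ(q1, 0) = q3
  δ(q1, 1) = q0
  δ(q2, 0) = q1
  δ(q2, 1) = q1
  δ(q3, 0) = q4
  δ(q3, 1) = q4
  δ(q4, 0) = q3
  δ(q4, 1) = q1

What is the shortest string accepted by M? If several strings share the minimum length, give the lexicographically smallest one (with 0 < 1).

001

A breadth-first search from q0 reaches an accepting state first via the path q0 → q3 → q4 → q1 on input 001.
No string of length < 3 is accepted (BFS exhausts all shorter strings without reaching an accepting state), and 001 is the lexicographically least accepting string of length 3.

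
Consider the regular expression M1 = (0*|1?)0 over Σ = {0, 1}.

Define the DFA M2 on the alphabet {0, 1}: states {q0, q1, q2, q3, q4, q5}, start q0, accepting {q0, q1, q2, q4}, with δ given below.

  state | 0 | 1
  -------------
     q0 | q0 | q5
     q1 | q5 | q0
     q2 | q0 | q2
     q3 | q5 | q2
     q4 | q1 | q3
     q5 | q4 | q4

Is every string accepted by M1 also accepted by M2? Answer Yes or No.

Yes

Converting the expression M1 to a DFA (subset construction, then merging equivalent states) gives the minimal DFA with states {r0, r1, r2, r3, r4}, start state r0, accepting states {r1, r4} and transitions r0: 0→r1, 1→r2; r1: 0→r1, 1→r3; r2: 0→r4, 1→r3; r3: 0→r3, 1→r3; r4: 0→r3, 1→r3.
Exploring the product automaton M1 × M2 from the start pair (r0, q0), following both machines on each input symbol, reaches 10 state pairs: (r0, q0), (r1, q0), (r2, q5), (r3, q5), (r4, q4), (r3, q4), (r3, q1), (r3, q3), (r3, q0), (r3, q2).
M1 accepts in {r1, r4} and M2 accepts in {q0, q1, q2, q4}. The reachable pairs whose M1-component is accepting are (r1, q0), (r4, q4); in each of them the M2-component is accepting too, so the product for L(M1) \ L(M2) (M1-component accepting, M2-component rejecting) has no reachable accepting pair and the difference is empty.
Hence every string in L(M1) is also in L(M2).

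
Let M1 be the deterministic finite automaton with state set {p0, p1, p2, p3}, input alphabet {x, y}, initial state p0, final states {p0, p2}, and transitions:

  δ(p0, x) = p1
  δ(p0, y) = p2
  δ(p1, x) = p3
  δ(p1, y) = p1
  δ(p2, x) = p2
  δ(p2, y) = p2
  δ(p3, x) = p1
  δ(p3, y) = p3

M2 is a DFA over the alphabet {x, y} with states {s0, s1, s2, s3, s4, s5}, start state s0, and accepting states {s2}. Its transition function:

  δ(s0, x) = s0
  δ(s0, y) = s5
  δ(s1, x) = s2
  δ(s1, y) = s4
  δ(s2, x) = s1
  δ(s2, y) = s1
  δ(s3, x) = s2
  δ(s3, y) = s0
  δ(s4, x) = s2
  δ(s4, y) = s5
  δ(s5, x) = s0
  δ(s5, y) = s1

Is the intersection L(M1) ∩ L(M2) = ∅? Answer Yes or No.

No

The string yyx is accepted by both M1 and M2.
Hence L(M1) ∩ L(M2) ≠ ∅.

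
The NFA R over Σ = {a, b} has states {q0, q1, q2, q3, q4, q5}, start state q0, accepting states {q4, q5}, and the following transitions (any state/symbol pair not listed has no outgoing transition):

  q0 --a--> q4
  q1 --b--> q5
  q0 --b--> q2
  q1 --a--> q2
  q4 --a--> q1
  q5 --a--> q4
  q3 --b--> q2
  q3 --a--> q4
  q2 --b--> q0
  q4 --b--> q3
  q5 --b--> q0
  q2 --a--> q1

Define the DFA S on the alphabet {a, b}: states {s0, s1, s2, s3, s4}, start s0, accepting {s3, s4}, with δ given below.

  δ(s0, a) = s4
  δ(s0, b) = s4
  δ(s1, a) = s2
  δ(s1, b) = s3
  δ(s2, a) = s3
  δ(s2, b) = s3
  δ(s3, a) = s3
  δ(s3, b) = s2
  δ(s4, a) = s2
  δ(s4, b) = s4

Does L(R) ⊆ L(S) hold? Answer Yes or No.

No

The string aba is in L(R) but not in L(S).
So L(R) ⊄ L(S).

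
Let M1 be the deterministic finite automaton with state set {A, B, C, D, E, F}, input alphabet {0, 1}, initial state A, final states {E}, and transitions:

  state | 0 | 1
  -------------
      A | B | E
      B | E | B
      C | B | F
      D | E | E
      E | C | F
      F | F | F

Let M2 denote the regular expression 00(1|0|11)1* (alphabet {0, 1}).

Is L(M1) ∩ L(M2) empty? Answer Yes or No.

Converting the expression M2 to a DFA (subset construction, then merging equivalent states) gives the minimal DFA with states {r0, r1, r2, r3, r4}, start state r0, accepting states {r4} and transitions r0: 0→r1, 1→r2; r1: 0→r3, 1→r2; r2: 0→r2, 1→r2; r3: 0→r4, 1→r4; r4: 0→r2, 1→r4.
Exploring the product automaton M1 × M2 from the start pair (A, r0), following both machines on each input symbol, reaches 9 state pairs: (A, r0), (B, r1), (E, r2), (E, r3), (B, r2), (C, r2), (F, r2), (C, r4), (F, r4).
M1 accepts in {E} and M2 accepts in {r4}; no reachable pair has both components accepting, so no string drives both machines to acceptance simultaneously and L(M1) ∩ L(M2) = ∅.
So no string is accepted by both, and the intersection is empty.

Yes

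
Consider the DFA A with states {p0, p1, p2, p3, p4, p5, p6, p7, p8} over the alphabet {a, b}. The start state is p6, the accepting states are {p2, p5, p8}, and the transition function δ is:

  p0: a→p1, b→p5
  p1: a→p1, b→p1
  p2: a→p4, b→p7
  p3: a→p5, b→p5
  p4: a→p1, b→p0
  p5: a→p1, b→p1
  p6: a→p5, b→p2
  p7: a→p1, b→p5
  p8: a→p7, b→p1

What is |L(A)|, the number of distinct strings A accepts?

The useful subgraph on states {p0, p2, p4, p5, p6, p7} is acyclic, so L(A) is finite; the longest accepting path visits 5 useful states, giving maximum string length 4.
Counting accepting paths from p6 by length: 2 of length 1, 1 of length 3, 1 of length 4. Total 4.

4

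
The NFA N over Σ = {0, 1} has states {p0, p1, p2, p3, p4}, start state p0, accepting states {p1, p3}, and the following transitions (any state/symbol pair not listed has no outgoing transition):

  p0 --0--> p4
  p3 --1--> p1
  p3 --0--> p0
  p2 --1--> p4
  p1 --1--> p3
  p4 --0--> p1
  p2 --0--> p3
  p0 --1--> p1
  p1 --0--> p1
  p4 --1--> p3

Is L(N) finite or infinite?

State p1 is reachable from the start and can reach an accepting state, and it lies on the cycle p1 → p1.
Traversing that cycle any number of times yields accepted strings of unbounded length, so the language is infinite.

infinite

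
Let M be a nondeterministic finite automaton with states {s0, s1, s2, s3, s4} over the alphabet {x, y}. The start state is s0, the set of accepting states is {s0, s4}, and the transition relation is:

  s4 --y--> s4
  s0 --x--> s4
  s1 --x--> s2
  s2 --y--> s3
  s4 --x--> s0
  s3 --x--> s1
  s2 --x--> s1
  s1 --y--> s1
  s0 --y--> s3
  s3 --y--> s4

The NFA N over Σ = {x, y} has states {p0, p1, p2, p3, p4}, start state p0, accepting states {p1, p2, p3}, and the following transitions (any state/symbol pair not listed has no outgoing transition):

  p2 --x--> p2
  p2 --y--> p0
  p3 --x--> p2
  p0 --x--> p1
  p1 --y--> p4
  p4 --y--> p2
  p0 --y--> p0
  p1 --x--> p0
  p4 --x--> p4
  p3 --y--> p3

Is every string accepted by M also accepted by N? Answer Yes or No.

No

The empty string ε is in L(M) but not in L(N).
So L(M) ⊄ L(N).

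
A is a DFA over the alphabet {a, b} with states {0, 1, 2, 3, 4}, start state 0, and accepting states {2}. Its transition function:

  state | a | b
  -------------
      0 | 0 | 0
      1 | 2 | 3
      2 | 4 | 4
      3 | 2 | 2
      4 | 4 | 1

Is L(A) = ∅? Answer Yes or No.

The states reachable from the start state are {0}.
None of the accepting states {2} is reachable, so no string is accepted and L(A) = ∅.

Yes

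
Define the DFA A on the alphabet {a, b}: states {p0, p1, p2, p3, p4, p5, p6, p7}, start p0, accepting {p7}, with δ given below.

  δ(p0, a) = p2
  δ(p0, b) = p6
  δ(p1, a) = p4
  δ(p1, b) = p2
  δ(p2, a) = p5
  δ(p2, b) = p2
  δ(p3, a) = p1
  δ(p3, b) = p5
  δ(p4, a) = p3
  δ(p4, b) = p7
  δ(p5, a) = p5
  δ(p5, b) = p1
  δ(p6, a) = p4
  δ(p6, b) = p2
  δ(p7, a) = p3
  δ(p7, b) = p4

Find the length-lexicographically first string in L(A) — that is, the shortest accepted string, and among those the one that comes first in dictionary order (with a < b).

A breadth-first search from p0 reaches an accepting state first via the path p0 → p6 → p4 → p7 on input bab.
No string of length < 3 is accepted (BFS exhausts all shorter strings without reaching an accepting state), and bab is the lexicographically least accepting string of length 3.

bab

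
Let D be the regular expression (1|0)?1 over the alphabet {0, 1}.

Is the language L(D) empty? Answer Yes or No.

No

The string 1 matches the expression, so it belongs to L(D).
Since L(D) contains at least one string, it is not empty.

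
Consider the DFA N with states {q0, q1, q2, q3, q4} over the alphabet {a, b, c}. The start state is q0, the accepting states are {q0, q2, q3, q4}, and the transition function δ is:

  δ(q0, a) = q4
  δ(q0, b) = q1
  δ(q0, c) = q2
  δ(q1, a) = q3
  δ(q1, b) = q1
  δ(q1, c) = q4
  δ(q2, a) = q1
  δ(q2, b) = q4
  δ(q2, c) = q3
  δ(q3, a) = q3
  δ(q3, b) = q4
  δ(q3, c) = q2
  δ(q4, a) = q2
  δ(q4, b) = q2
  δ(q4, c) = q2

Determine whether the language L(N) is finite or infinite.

State q1 is reachable from the start and can reach an accepting state, and it lies on the cycle q1 → q1.
Traversing that cycle any number of times yields accepted strings of unbounded length, so the language is infinite.

infinite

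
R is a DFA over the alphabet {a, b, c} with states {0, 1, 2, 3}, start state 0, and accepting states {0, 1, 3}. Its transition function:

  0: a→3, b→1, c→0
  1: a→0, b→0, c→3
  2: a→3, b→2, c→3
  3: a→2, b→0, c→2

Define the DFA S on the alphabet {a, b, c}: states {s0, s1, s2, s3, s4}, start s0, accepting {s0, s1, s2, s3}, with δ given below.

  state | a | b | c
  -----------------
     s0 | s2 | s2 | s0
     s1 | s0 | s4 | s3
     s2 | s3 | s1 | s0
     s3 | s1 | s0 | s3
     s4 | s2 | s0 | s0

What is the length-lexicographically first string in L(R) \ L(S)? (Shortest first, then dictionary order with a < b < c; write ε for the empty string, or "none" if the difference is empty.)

abb

The string abb is accepted by R but not by S.
No shorter string lies in the difference, and abb is the lexicographically first length-3 string in L(R) \ L(S).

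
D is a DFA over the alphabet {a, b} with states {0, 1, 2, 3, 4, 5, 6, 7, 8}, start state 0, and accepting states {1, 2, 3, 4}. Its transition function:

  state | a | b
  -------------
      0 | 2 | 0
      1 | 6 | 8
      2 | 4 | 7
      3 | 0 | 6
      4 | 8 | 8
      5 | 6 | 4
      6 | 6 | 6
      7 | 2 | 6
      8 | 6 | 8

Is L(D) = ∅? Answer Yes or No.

The string a is accepted: the run 0 → 2 ends in the accepting state 2.
Since at least one string is accepted, L(D) is not empty.

No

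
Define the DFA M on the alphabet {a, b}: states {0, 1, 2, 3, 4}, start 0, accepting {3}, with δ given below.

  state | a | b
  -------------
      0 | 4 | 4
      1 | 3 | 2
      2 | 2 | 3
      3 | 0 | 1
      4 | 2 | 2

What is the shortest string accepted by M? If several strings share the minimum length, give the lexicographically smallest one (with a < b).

aab

A breadth-first search from 0 reaches an accepting state first via the path 0 → 4 → 2 → 3 on input aab.
No string of length < 3 is accepted (BFS exhausts all shorter strings without reaching an accepting state), and aab is the lexicographically least accepting string of length 3.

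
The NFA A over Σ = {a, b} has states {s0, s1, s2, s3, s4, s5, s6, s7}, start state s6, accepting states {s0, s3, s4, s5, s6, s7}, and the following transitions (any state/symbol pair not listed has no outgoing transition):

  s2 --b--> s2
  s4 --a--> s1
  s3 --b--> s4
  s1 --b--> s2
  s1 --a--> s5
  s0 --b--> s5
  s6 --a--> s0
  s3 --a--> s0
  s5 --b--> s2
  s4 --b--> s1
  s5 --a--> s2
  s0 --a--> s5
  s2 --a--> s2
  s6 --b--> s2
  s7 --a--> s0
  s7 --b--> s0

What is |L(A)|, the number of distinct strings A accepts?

The useful subgraph on states {s0, s5, s6} is acyclic, so L(A) is finite; the longest accepting path visits 3 useful states, giving maximum string length 2.
Counting accepting paths from s6 by length: 1 of length 0, 1 of length 1, 2 of length 2. Total 4.

4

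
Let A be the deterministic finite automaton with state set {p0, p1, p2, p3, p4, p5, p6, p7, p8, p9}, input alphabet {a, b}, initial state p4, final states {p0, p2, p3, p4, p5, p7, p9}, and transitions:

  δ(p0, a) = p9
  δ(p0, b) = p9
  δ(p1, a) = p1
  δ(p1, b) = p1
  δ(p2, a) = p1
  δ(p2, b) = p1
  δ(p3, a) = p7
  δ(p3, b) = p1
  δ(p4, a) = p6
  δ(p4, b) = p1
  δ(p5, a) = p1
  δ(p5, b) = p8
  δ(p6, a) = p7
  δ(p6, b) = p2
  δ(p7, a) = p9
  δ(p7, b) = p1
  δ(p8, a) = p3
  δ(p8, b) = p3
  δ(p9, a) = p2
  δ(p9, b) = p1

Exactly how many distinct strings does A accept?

The useful subgraph on states {p2, p4, p6, p7, p9} is acyclic, so L(A) is finite; the longest accepting path visits 5 useful states, giving maximum string length 4.
Counting accepting paths from p4 by length: 1 of length 0, 2 of length 2, 1 of length 3, 1 of length 4. Total 5.

5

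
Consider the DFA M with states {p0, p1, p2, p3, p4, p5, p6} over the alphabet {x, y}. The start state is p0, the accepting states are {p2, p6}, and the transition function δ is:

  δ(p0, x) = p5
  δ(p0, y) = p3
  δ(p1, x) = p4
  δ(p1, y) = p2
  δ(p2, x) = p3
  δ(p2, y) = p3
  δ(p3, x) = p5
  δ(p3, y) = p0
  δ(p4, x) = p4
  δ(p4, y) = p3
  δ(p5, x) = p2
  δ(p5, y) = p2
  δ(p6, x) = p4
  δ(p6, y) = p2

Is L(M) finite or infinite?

State p0 is reachable from the start and can reach an accepting state, and it lies on the cycle p0 → p3 → p0.
Traversing that cycle any number of times yields accepted strings of unbounded length, so the language is infinite.

infinite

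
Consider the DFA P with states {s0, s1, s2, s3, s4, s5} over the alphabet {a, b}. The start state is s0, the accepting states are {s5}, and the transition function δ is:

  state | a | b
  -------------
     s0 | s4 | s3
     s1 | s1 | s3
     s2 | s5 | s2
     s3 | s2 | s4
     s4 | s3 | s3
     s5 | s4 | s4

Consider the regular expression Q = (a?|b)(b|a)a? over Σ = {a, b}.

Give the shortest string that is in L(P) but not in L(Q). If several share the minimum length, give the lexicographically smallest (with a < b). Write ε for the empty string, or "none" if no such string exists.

The string aaaa is accepted by P but not by Q.
No shorter string lies in the difference, and aaaa is the lexicographically first length-4 string in L(P) \ L(Q).

aaaa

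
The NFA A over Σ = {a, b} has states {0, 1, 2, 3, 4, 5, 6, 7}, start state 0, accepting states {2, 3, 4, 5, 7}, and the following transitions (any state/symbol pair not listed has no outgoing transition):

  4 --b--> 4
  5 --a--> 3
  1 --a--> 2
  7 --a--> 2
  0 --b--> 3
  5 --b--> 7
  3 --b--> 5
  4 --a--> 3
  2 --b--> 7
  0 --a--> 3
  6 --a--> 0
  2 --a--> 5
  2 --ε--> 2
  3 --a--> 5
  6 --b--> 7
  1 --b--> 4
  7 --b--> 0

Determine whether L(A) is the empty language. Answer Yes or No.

No

The string a is accepted: the run 0 → 3 ends in the accepting state 3.
Since at least one string is accepted, L(A) is not empty.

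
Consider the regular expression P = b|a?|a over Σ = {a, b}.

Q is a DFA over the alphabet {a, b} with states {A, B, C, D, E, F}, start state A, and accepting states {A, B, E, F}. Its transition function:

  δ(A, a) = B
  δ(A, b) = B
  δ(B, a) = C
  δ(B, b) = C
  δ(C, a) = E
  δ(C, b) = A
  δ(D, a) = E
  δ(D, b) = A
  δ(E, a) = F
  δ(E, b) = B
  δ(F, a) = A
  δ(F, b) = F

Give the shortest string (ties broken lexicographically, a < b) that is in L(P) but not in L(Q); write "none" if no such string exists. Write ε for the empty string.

Converting the expression P to a DFA (subset construction, then merging equivalent states) gives the minimal DFA with states {p0, p1, p2}, start state p0, accepting states {p0, p1} and transitions p0: a→p1, b→p1; p1: a→p2, b→p2; p2: a→p2, b→p2.
Exploring the product automaton P × Q from the start pair (p0, A), following both machines on each input symbol, reaches 7 state pairs: (p0, A), (p1, B), (p2, C), (p2, E), (p2, A), (p2, F), (p2, B).
P accepts in {p0, p1} and Q accepts in {A, B, E, F}. The reachable pairs whose P-component is accepting are (p0, A), (p1, B); in each of them the Q-component is accepting too, so the product for L(P) \ L(Q) (P-component accepting, Q-component rejecting) has no reachable accepting pair and the difference is empty.
So every string accepted by P is also accepted by Q: L(P) \ L(Q) = ∅ and there is no such string.

none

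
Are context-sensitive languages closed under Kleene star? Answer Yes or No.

An LBA guesses a factorisation of the input into blocks (marking block boundaries on a second track) and verifies each block with the LBA for L; this uses no space beyond the input, so L* is context-sensitive.
So the context-sensitive languages are closed under Kleene star.

Yes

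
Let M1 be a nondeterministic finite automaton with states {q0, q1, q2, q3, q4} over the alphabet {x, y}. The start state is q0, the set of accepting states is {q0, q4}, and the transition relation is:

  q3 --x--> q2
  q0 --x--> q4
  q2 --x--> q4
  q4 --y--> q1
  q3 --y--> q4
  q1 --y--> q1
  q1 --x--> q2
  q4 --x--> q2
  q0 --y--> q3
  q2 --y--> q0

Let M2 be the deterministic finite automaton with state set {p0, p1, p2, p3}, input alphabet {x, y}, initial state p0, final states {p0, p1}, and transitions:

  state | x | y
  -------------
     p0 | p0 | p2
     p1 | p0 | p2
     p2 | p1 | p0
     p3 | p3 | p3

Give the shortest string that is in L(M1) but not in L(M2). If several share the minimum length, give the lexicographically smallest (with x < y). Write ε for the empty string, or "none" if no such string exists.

xxy

The string xxy is accepted by M1 but not by M2.
No shorter string lies in the difference, and xxy is the lexicographically first length-3 string in L(M1) \ L(M2).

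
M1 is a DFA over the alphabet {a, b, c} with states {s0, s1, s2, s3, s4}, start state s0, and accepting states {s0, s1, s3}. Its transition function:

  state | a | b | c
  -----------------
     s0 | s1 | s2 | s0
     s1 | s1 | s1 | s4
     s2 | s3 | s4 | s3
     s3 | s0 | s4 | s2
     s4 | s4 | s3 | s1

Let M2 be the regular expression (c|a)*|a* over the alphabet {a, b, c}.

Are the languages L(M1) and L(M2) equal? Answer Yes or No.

The string ab is accepted by M1 but rejected by M2.
So L(M1) ≠ L(M2).

No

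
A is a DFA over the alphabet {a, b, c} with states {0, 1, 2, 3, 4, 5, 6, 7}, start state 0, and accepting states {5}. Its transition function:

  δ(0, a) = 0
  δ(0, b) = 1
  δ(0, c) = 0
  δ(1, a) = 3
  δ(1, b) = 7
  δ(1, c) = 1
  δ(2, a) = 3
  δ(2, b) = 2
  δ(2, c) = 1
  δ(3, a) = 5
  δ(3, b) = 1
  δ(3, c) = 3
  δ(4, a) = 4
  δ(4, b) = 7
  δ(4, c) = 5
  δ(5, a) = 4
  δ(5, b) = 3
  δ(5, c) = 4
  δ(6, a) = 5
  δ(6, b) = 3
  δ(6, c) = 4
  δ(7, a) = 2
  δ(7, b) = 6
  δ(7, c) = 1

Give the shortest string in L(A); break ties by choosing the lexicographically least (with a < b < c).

A breadth-first search from 0 reaches an accepting state first via the path 0 → 1 → 3 → 5 on input baa.
No string of length < 3 is accepted (BFS exhausts all shorter strings without reaching an accepting state), and baa is the lexicographically least accepting string of length 3.

baa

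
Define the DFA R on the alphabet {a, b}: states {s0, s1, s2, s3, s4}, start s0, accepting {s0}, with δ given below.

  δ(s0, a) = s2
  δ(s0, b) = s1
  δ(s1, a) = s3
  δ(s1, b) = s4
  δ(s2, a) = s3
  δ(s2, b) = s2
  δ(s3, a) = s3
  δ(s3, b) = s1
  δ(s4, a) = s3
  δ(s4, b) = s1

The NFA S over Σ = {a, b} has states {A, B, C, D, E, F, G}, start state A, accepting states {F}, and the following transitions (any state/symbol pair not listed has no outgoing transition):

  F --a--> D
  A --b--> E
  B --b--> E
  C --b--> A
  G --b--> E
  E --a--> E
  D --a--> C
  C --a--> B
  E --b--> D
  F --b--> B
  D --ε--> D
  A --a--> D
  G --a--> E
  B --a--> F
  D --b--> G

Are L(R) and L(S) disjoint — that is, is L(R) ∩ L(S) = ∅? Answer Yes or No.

Exploring the product automaton R × S from the start pair (s0, A), following both machines on each input symbol, reaches 17 state pairs: (s0, A), (s2, D), (s1, E), (s3, C), (s2, G), (s3, E), (s4, D), (s3, B), (s1, A), (s2, E), (s1, D), (s1, G), (s3, F), (s3, D), (s4, E), (s4, G), (s1, B).
R accepts in {s0} and S accepts in {F}; no reachable pair has both components accepting, so no string drives both machines to acceptance simultaneously and L(R) ∩ L(S) = ∅.
So no string is accepted by both, and the intersection is empty.

Yes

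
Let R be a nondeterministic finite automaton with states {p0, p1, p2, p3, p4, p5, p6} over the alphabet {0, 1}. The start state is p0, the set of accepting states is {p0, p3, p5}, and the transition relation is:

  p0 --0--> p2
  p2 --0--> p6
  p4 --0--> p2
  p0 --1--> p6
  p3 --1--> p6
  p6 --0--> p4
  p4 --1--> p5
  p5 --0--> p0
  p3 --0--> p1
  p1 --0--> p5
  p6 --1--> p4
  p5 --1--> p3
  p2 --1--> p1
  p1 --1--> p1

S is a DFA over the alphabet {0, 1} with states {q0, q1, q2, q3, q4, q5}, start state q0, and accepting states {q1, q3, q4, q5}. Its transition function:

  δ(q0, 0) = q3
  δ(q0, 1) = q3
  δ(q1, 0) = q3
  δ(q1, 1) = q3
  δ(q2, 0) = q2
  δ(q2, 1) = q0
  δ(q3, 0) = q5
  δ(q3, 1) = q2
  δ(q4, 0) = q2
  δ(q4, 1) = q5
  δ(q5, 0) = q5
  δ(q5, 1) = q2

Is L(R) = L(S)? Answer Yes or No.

No

The empty string ε is accepted by R but rejected by S.
So L(R) ≠ L(S).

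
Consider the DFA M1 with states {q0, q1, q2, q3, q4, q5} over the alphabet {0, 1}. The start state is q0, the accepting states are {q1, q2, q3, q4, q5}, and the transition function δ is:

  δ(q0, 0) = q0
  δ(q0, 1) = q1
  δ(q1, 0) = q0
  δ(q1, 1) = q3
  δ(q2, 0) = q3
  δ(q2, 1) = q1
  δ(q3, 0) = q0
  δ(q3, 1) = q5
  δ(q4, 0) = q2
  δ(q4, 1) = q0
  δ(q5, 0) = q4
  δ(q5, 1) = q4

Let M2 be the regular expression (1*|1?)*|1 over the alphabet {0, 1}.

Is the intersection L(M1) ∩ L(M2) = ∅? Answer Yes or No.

No

The string 1 is accepted by both M1 and M2.
Hence L(M1) ∩ L(M2) ≠ ∅.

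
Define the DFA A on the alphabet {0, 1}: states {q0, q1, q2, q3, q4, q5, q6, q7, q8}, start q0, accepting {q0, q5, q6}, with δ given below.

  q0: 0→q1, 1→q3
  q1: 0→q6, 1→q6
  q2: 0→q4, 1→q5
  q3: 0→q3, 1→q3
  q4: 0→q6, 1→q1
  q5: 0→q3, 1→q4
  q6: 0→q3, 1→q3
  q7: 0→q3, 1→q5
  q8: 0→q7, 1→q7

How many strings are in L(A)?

3

The useful subgraph on states {q0, q1, q6} is acyclic, so L(A) is finite; the longest accepting path visits 3 useful states, giving maximum string length 2.
Counting accepting paths from q0 by length: 1 of length 0, 2 of length 2. Total 3.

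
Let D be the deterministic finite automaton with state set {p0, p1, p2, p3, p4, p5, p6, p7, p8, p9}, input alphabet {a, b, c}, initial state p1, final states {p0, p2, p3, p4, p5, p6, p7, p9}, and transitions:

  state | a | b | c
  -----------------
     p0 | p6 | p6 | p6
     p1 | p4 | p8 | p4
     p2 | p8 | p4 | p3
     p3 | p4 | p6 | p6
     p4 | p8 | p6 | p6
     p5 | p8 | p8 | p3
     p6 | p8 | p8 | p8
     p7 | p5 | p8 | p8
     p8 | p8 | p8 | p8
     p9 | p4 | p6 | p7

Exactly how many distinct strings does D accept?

6

The useful subgraph on states {p1, p4, p6} is acyclic, so L(D) is finite; the longest accepting path visits 3 useful states, giving maximum string length 2.
Counting accepting paths from p1 by length: 2 of length 1, 4 of length 2. Total 6.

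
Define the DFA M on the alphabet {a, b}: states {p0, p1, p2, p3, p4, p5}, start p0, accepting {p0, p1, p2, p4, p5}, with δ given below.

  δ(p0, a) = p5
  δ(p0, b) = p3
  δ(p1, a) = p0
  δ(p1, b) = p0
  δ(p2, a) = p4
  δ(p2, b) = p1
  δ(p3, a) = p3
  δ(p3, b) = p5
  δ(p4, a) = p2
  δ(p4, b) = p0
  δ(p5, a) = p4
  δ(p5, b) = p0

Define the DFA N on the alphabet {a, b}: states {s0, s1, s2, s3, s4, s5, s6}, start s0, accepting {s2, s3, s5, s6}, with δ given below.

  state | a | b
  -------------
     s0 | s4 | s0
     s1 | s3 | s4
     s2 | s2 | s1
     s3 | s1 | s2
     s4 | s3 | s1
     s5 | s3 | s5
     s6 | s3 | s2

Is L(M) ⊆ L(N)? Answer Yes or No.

No

The empty string ε is in L(M) but not in L(N).
So L(M) ⊄ L(N).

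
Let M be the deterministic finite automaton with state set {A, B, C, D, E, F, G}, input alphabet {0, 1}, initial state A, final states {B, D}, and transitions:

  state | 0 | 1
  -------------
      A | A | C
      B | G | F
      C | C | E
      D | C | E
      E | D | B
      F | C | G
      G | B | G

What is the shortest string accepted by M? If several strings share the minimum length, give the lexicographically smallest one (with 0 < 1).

110

A breadth-first search from A reaches an accepting state first via the path A → C → E → D on input 110.
No string of length < 3 is accepted (BFS exhausts all shorter strings without reaching an accepting state), and 110 is the lexicographically least accepting string of length 3.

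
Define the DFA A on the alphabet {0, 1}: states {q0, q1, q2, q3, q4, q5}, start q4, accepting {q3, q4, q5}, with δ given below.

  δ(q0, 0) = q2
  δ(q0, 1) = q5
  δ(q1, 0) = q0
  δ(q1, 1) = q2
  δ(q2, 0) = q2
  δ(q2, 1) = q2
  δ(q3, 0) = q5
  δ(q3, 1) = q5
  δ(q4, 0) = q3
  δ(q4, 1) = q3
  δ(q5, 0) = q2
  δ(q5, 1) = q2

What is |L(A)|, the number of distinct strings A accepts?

The useful subgraph on states {q3, q4, q5} is acyclic, so L(A) is finite; the longest accepting path visits 3 useful states, giving maximum string length 2.
Counting accepting paths from q4 by length: 1 of length 0, 2 of length 1, 4 of length 2. Total 7.

7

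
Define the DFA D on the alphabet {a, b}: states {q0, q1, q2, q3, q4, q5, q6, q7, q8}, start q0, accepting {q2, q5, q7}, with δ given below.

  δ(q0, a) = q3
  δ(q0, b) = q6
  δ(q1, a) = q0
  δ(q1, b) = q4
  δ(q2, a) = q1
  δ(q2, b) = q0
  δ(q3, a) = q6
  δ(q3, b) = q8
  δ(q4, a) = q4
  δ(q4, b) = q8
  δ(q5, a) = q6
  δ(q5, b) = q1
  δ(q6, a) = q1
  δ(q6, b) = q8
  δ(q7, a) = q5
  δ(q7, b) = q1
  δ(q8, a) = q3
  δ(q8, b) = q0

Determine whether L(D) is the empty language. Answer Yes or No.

The states reachable from the start state are {q0, q1, q3, q4, q6, q8}.
None of the accepting states {q2, q5, q7} is reachable, so no string is accepted and L(D) = ∅.

Yes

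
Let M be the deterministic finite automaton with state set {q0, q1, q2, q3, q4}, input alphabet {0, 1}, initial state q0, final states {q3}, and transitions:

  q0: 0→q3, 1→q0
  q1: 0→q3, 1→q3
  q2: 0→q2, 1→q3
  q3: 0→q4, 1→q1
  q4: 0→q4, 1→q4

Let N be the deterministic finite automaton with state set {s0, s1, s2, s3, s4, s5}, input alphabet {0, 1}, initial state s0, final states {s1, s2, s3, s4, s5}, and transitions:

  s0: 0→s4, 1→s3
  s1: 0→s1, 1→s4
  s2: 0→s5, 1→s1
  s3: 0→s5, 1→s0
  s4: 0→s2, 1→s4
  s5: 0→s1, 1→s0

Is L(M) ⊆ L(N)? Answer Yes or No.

Exploring the product automaton M × N from the start pair (q0, s0), following both machines on each input symbol, reaches 16 state pairs: (q0, s0), (q3, s4), (q0, s3), (q4, s2), (q1, s4), (q3, s5), (q4, s5), (q4, s1), (q3, s2), (q1, s0), (q4, s0), (q4, s4), (q1, s1), (q3, s3), (q4, s3), (q3, s1).
M accepts in {q3} and N accepts in {s1, s2, s3, s4, s5}. The reachable pairs whose M-component is accepting are (q3, s4), (q3, s5), (q3, s2), (q3, s3), (q3, s1); in each of them the N-component is accepting too, so the product for L(M) \ L(N) (M-component accepting, N-component rejecting) has no reachable accepting pair and the difference is empty.
Hence every string in L(M) is also in L(N).

Yes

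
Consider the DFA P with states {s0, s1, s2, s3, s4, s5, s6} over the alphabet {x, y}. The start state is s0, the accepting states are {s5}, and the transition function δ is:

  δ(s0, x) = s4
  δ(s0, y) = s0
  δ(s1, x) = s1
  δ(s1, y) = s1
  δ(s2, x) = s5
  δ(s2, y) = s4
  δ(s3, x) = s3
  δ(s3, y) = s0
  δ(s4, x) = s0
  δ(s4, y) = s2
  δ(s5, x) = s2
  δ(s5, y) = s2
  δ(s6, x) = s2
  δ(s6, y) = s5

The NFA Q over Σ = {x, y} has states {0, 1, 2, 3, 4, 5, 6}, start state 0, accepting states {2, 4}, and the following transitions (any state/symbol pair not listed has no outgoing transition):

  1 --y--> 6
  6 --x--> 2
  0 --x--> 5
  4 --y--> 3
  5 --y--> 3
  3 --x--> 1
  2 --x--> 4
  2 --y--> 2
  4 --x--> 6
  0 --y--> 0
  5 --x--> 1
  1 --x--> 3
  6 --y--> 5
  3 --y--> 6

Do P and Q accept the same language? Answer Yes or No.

The string xyx is accepted by P but rejected by Q.
So L(P) ≠ L(Q).

No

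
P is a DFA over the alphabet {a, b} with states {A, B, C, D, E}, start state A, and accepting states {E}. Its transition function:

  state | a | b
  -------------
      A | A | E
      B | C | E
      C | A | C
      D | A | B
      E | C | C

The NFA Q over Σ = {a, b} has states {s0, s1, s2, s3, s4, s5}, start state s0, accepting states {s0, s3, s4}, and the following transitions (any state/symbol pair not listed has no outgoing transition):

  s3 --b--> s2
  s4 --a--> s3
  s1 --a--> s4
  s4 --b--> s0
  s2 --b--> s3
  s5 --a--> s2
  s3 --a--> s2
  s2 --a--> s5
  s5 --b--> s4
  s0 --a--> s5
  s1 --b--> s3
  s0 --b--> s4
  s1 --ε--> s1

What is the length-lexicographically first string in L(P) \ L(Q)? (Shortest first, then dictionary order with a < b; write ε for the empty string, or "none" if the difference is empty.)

The string bbbab is accepted by P but not by Q.
No shorter string lies in the difference, and bbbab is the lexicographically first length-5 string in L(P) \ L(Q).

bbbab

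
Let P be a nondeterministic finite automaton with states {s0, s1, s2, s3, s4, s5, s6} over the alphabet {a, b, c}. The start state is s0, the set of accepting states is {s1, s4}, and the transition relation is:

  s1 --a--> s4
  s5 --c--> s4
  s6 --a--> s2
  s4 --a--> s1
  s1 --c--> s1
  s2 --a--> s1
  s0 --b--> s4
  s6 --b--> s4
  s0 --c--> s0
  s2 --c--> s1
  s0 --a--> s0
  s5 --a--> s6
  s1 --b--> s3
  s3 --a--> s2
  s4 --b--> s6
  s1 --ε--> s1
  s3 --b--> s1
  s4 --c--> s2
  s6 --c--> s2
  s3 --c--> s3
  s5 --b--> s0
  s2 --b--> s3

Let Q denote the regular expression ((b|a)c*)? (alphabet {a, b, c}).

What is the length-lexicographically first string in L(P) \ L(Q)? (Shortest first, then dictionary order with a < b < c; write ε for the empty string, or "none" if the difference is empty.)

ab

The string ab is accepted by P but not by Q.
No shorter string lies in the difference, and ab is the lexicographically first length-2 string in L(P) \ L(Q).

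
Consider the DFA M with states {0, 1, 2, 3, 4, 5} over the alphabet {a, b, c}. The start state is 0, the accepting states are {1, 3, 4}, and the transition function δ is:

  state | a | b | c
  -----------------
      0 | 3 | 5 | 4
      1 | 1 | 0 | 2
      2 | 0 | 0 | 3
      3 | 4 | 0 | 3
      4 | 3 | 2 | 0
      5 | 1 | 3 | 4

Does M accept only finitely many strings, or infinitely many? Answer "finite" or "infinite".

infinite

State 0 is reachable from the start and can reach an accepting state, and it lies on the cycle 0 → 3 → 0.
Traversing that cycle any number of times yields accepted strings of unbounded length, so the language is infinite.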